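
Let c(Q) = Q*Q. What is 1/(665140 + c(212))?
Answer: 1/710084 ≈ 1.4083e-6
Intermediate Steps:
c(Q) = Q**2
1/(665140 + c(212)) = 1/(665140 + 212**2) = 1/(665140 + 44944) = 1/710084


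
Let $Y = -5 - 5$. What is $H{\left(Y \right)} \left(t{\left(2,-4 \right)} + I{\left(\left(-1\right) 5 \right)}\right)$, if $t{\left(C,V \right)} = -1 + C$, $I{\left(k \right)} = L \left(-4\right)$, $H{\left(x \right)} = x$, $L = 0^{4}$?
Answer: $-10$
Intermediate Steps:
$Y = -10$ ($Y = -5 - 5 = -10$)
$L = 0$
$I{\left(k \right)} = 0$ ($I{\left(k \right)} = 0 \left(-4\right) = 0$)
$H{\left(Y \right)} \left(t{\left(2,-4 \right)} + I{\left(\left(-1\right) 5 \right)}\right) = - 10 \left(\left(-1 + 2\right) + 0\right) = - 10 \left(1 + 0\right) = \left(-10\right) 1 = -10$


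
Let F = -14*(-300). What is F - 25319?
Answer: -21119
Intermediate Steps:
F = 4200
F - 25319 = 4200 - 25319 = -21119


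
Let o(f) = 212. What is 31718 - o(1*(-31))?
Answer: 31506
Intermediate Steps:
31718 - o(1*(-31)) = 31718 - 1*212 = 31718 - 212 = 31506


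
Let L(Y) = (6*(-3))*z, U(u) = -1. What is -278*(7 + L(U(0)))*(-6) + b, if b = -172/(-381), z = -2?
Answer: 27327016/381 ≈ 71725.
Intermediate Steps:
b = 172/381 (b = -172*(-1/381) = 172/381 ≈ 0.45144)
L(Y) = 36 (L(Y) = (6*(-3))*(-2) = -18*(-2) = 36)
-278*(7 + L(U(0)))*(-6) + b = -278*(7 + 36)*(-6) + 172/381 = -11954*(-6) + 172/381 = -278*(-258) + 172/381 = 71724 + 172/381 = 27327016/381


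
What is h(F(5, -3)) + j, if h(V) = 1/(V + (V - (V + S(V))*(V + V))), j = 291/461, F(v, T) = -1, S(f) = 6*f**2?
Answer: 2789/3688 ≈ 0.75624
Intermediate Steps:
j = 291/461 (j = 291*(1/461) = 291/461 ≈ 0.63124)
h(V) = 1/(2*V - 2*V*(V + 6*V**2)) (h(V) = 1/(V + (V - (V + 6*V**2)*(V + V))) = 1/(V + (V - (V + 6*V**2)*2*V)) = 1/(V + (V - 2*V*(V + 6*V**2))) = 1/(2*V - 2*V*(V + 6*V**2)))
h(F(5, -3)) + j = -1/2/(-1*(-1 - 1 + 6*(-1)**2)) + 291/461 = -1/2*(-1)/(-1 - 1 + 6*1) + 291/461 = -1/2*(-1)/(-1 - 1 + 6) + 291/461 = -1/2*(-1)/4 + 291/461 = -1/2*(-1)*1/4 + 291/461 = 1/8 + 291/461 = 2789/3688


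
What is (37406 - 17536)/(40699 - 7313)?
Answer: 9935/16693 ≈ 0.59516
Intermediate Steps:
(37406 - 17536)/(40699 - 7313) = 19870/33386 = 19870*(1/33386) = 9935/16693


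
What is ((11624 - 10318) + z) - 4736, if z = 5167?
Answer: 1737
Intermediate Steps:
((11624 - 10318) + z) - 4736 = ((11624 - 10318) + 5167) - 4736 = (1306 + 5167) - 4736 = 6473 - 4736 = 1737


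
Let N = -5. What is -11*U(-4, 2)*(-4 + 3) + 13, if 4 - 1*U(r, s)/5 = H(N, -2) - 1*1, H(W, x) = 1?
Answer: 233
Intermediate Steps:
U(r, s) = 20 (U(r, s) = 20 - 5*(1 - 1*1) = 20 - 5*(1 - 1) = 20 - 5*0 = 20 + 0 = 20)
-11*U(-4, 2)*(-4 + 3) + 13 = -220*(-4 + 3) + 13 = -220*(-1) + 13 = -11*(-20) + 13 = 220 + 13 = 233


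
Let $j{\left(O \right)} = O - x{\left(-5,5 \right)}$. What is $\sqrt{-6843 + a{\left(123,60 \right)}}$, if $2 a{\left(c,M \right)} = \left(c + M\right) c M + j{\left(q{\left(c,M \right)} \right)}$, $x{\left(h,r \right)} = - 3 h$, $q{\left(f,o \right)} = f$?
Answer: $\sqrt{668481} \approx 817.61$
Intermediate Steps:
$j{\left(O \right)} = -15 + O$ ($j{\left(O \right)} = O - \left(-3\right) \left(-5\right) = O - 15 = -15 + O$)
$a{\left(c,M \right)} = - \frac{15}{2} + \frac{c}{2} + \frac{M c \left(M + c\right)}{2}$ ($a{\left(c,M \right)} = \frac{\left(c + M\right) c M + \left(-15 + c\right)}{2} = \frac{\left(M + c\right) c M + \left(-15 + c\right)}{2} = \frac{c \left(M + c\right) M + \left(-15 + c\right)}{2} = \frac{M c \left(M + c\right) + \left(-15 + c\right)}{2} = \frac{-15 + c + M c \left(M + c\right)}{2} = - \frac{15}{2} + \frac{c}{2} + \frac{M c \left(M + c\right)}{2}$)
$\sqrt{-6843 + a{\left(123,60 \right)}} = \sqrt{-6843 + \left(- \frac{15}{2} + \frac{1}{2} \cdot 123 + \frac{1}{2} \cdot 60 \cdot 123^{2} + \frac{1}{2} \cdot 123 \cdot 60^{2}\right)} = \sqrt{-6843 + \left(- \frac{15}{2} + \frac{123}{2} + \frac{1}{2} \cdot 60 \cdot 15129 + \frac{1}{2} \cdot 123 \cdot 3600\right)} = \sqrt{-6843 + \left(- \frac{15}{2} + \frac{123}{2} + 453870 + 221400\right)} = \sqrt{-6843 + 675324} = \sqrt{668481}$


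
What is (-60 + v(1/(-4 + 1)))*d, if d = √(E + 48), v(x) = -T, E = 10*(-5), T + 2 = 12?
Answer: -70*I*√2 ≈ -98.995*I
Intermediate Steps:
T = 10 (T = -2 + 12 = 10)
E = -50
v(x) = -10 (v(x) = -1*10 = -10)
d = I*√2 (d = √(-50 + 48) = √(-2) = I*√2 ≈ 1.4142*I)
(-60 + v(1/(-4 + 1)))*d = (-60 - 10)*(I*√2) = -70*I*√2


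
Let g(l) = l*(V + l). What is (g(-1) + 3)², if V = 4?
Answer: 0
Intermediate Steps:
g(l) = l*(4 + l)
(g(-1) + 3)² = (-(4 - 1) + 3)² = (-1*3 + 3)² = (-3 + 3)² = 0² = 0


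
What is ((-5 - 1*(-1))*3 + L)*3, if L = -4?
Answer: -48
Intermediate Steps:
((-5 - 1*(-1))*3 + L)*3 = ((-5 - 1*(-1))*3 - 4)*3 = ((-5 + 1)*3 - 4)*3 = (-4*3 - 4)*3 = (-12 - 4)*3 = -16*3 = -48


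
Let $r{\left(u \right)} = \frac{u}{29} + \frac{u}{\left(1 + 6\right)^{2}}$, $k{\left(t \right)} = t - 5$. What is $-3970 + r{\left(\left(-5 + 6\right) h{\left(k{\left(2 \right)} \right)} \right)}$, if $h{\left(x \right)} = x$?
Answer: $- \frac{5641604}{1421} \approx -3970.2$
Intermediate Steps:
$k{\left(t \right)} = -5 + t$
$r{\left(u \right)} = \frac{78 u}{1421}$ ($r{\left(u \right)} = u \frac{1}{29} + \frac{u}{7^{2}} = \frac{u}{29} + \frac{u}{49} = \frac{78 u}{1421}$)
$-3970 + r{\left(\left(-5 + 6\right) h{\left(k{\left(2 \right)} \right)} \right)} = -3970 + \frac{78 \left(-5 + 6\right) \left(-5 + 2\right)}{1421} = -3970 + \frac{78 \cdot 1 \left(-3\right)}{1421} = -3970 + \frac{78}{1421} \left(-3\right) = -3970 - \frac{234}{1421} = - \frac{5641604}{1421}$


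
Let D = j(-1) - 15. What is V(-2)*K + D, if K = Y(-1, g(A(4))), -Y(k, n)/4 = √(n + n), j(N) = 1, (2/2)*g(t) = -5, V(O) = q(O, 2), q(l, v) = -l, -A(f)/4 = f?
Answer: -14 - 8*I*√10 ≈ -14.0 - 25.298*I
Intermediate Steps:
A(f) = -4*f
V(O) = -O
g(t) = -5
Y(k, n) = -4*√2*√n (Y(k, n) = -4*√(n + n) = -4*√2*√n)
K = -4*I*√10 (K = -4*√2*√(-5) = -4*√2*I*√5 = -4*I*√10 ≈ -12.649*I)
D = -14 (D = 1 - 15 = -14)
V(-2)*K + D = (-1*(-2))*(-4*I*√10) - 14 = 2*(-4*I*√10) - 14 = -8*I*√10 - 14 = -14 - 8*I*√10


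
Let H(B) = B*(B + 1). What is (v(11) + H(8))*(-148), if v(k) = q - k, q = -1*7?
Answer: -7992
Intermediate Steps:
q = -7
v(k) = -7 - k
H(B) = B*(1 + B)
(v(11) + H(8))*(-148) = ((-7 - 1*11) + 8*(1 + 8))*(-148) = ((-7 - 11) + 8*9)*(-148) = (-18 + 72)*(-148) = 54*(-148) = -7992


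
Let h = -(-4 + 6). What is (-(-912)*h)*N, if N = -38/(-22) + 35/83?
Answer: -3578688/913 ≈ -3919.7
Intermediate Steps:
h = -2 (h = -1*2 = -2)
N = 1962/913 (N = -38*(-1/22) + 35*(1/83) = 19/11 + 35/83 = 1962/913 ≈ 2.1490)
(-(-912)*h)*N = -(-912)*(-2)*(1962/913) = -152*12*(1962/913) = -1824*1962/913 = -3578688/913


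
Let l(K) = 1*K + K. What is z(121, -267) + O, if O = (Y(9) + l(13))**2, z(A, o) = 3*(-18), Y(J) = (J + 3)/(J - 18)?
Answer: 4990/9 ≈ 554.44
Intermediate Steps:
Y(J) = (3 + J)/(-18 + J)
l(K) = 2*K (l(K) = K + K = 2*K)
z(A, o) = -54
O = 5476/9 (O = ((3 + 9)/(-18 + 9) + 2*13)**2 = (12/(-9) + 26)**2 = (-1/9*12 + 26)**2 = (-4/3 + 26)**2 = (74/3)**2 = 5476/9 ≈ 608.44)
z(121, -267) + O = -54 + 5476/9 = 4990/9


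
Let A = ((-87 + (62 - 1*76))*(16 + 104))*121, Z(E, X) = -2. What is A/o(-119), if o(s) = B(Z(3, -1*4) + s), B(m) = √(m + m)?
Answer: 66660*I*√2 ≈ 94272.0*I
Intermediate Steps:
B(m) = √2*√m (B(m) = √(2*m) = √2*√m)
o(s) = √2*√(-2 + s)
A = -1466520 (A = ((-87 + (62 - 76))*120)*121 = ((-87 - 14)*120)*121 = -101*120*121 = -12120*121 = -1466520)
A/o(-119) = -1466520/√(-4 + 2*(-119)) = -1466520/√(-4 - 238) = -1466520*(-I*√2/22) = -(-66660)*I*√2 = 66660*I*√2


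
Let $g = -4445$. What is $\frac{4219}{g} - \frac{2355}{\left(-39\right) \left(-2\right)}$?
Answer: $- \frac{3599019}{115570} \approx -31.141$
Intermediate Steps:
$\frac{4219}{g} - \frac{2355}{\left(-39\right) \left(-2\right)} = \frac{4219}{-4445} - \frac{2355}{\left(-39\right) \left(-2\right)} = 4219 \left(- \frac{1}{4445}\right) - \frac{2355}{78} = - \frac{4219}{4445} - \frac{785}{26} = - \frac{3599019}{115570}$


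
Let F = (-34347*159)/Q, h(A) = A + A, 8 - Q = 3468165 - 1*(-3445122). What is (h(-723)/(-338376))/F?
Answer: 1666100239/307988312508 ≈ 0.0054096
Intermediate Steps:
Q = -6913279 (Q = 8 - (3468165 - 1*(-3445122)) = 8 - (3468165 + 3445122) = 8 - 1*6913287 = 8 - 6913287 = -6913279)
h(A) = 2*A
F = 5461173/6913279 (F = -34347*159/(-6913279) = -5461173*(-1/6913279) = 5461173/6913279 ≈ 0.78995)
(h(-723)/(-338376))/F = ((2*(-723))/(-338376))/(5461173/6913279) = -1446*(-1/338376)*(6913279/5461173) = (241/56396)*(6913279/5461173) = 1666100239/307988312508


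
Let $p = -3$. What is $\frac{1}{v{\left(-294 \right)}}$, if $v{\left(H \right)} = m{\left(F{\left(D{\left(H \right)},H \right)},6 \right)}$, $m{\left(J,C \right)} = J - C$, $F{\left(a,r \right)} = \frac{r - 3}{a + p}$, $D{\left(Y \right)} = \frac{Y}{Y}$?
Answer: $\frac{2}{285} \approx 0.0070175$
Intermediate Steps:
$D{\left(Y \right)} = 1$
$F{\left(a,r \right)} = \frac{-3 + r}{-3 + a}$ ($F{\left(a,r \right)} = \frac{r - 3}{a - 3} = \frac{-3 + r}{-3 + a}$)
$v{\left(H \right)} = - \frac{9}{2} - \frac{H}{2}$ ($v{\left(H \right)} = \frac{-3 + H}{-3 + 1} - 6 = \frac{-3 + H}{-2} - 6 = - \frac{-3 + H}{2} - 6 = \left(\frac{3}{2} - \frac{H}{2}\right) - 6 = - \frac{9}{2} - \frac{H}{2}$)
$\frac{1}{v{\left(-294 \right)}} = \frac{1}{- \frac{9}{2} - -147} = \frac{1}{- \frac{9}{2} + 147} = \frac{1}{\frac{285}{2}} = \frac{2}{285}$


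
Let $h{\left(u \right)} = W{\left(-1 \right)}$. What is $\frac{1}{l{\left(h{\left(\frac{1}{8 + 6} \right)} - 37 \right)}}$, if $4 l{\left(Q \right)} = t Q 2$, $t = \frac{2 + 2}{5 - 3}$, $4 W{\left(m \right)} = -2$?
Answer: $- \frac{2}{75} \approx -0.026667$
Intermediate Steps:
$W{\left(m \right)} = - \frac{1}{2}$ ($W{\left(m \right)} = \frac{1}{4} \left(-2\right) = - \frac{1}{2}$)
$h{\left(u \right)} = - \frac{1}{2}$
$t = 2$ ($t = \frac{4}{2} = 4 \cdot \frac{1}{2} = 2$)
$l{\left(Q \right)} = Q$ ($l{\left(Q \right)} = \frac{2 Q 2}{4} = \frac{4 Q}{4} = Q$)
$\frac{1}{l{\left(h{\left(\frac{1}{8 + 6} \right)} - 37 \right)}} = \frac{1}{- \frac{1}{2} - 37} = \frac{1}{- \frac{75}{2}} = - \frac{2}{75}$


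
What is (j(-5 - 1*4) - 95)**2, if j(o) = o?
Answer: 10816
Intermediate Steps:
(j(-5 - 1*4) - 95)**2 = ((-5 - 1*4) - 95)**2 = ((-5 - 4) - 95)**2 = (-9 - 95)**2 = (-104)**2 = 10816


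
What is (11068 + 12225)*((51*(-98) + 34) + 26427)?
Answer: 499937659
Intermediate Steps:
(11068 + 12225)*((51*(-98) + 34) + 26427) = 23293*((-4998 + 34) + 26427) = 23293*(-4964 + 26427) = 23293*21463 = 499937659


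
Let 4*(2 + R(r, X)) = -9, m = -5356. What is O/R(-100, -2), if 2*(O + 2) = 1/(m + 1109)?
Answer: 33978/72199 ≈ 0.47062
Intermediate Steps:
R(r, X) = -17/4 (R(r, X) = -2 + (¼)*(-9) = -2 - 9/4 = -17/4)
O = -16989/8494 (O = -2 + 1/(2*(-5356 + 1109)) = -2 + (½)/(-4247) = -2 + (½)*(-1/4247) = -2 - 1/8494 = -16989/8494 ≈ -2.0001)
O/R(-100, -2) = -16989/(8494*(-17/4)) = -16989/8494*(-4/17) = 33978/72199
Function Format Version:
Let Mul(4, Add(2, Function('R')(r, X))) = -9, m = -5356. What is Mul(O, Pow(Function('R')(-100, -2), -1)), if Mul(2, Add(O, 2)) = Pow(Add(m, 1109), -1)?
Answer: Rational(33978, 72199) ≈ 0.47062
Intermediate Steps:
Function('R')(r, X) = Rational(-17, 4) (Function('R')(r, X) = Add(-2, Mul(Rational(1, 4), -9)) = Add(-2, Rational(-9, 4)) = Rational(-17, 4))
O = Rational(-16989, 8494) (O = Add(-2, Mul(Rational(1, 2), Pow(Add(-5356, 1109), -1))) = Add(-2, Mul(Rational(1, 2), Pow(-4247, -1))) = Add(-2, Mul(Rational(1, 2), Rational(-1, 4247))) = Add(-2, Rational(-1, 8494)) = Rational(-16989, 8494) ≈ -2.0001)
Mul(O, Pow(Function('R')(-100, -2), -1)) = Mul(Rational(-16989, 8494), Pow(Rational(-17, 4), -1)) = Mul(Rational(-16989, 8494), Rational(-4, 17)) = Rational(33978, 72199)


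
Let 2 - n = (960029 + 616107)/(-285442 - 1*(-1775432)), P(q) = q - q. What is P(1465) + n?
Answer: 701922/744995 ≈ 0.94218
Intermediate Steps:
P(q) = 0
n = 701922/744995 (n = 2 - (960029 + 616107)/(-285442 - 1*(-1775432)) = 2 - 1576136/(-285442 + 1775432) = 2 - 1576136/1489990 = 2 - 1*788068/744995 = 2 - 788068/744995 = 701922/744995 ≈ 0.94218)
P(1465) + n = 0 + 701922/744995 = 701922/744995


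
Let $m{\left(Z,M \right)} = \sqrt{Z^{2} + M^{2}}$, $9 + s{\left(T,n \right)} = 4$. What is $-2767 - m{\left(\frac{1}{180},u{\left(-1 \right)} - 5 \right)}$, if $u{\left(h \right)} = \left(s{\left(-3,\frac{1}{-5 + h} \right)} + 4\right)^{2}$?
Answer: $-2767 - \frac{\sqrt{518401}}{180} \approx -2771.0$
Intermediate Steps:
$s{\left(T,n \right)} = -5$ ($s{\left(T,n \right)} = -9 + 4 = -5$)
$u{\left(h \right)} = 1$ ($u{\left(h \right)} = \left(-5 + 4\right)^{2} = \left(-1\right)^{2} = 1$)
$m{\left(Z,M \right)} = \sqrt{M^{2} + Z^{2}}$
$-2767 - m{\left(\frac{1}{180},u{\left(-1 \right)} - 5 \right)} = -2767 - \sqrt{\left(1 - 5\right)^{2} + \left(\frac{1}{180}\right)^{2}} = -2767 - \sqrt{\left(-4\right)^{2} + \left(\frac{1}{180}\right)^{2}} = -2767 - \sqrt{16 + \frac{1}{32400}} = -2767 - \sqrt{\frac{518401}{32400}} = -2767 - \frac{\sqrt{518401}}{180}$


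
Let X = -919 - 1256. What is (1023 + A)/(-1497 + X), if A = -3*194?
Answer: -49/408 ≈ -0.12010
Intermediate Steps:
A = -582
X = -2175
(1023 + A)/(-1497 + X) = (1023 - 582)/(-1497 - 2175) = 441/(-3672) = 441*(-1/3672) = -49/408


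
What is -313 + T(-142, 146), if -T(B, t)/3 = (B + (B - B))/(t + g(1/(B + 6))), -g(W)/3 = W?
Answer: -6157931/19859 ≈ -310.08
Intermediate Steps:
g(W) = -3*W
T(B, t) = -3*B/(t - 3/(6 + B)) (T(B, t) = -3*(B + (B - B))/(t - 3/(B + 6)) = -3*(B + 0)/(t - 3/(6 + B)) = -3*B/(t - 3/(6 + B)))
-313 + T(-142, 146) = -313 - 3*(-142)*(6 - 142)/(-3 + 146*(6 - 142)) = -313 - 3*(-142)*(-136)/(-3 + 146*(-136)) = -313 - 3*(-142)*(-136)/(-3 - 19856) = -313 - 3*(-142)*(-136)/(-19859) = -313 - 3*(-142)*(-1/19859)*(-136) = -313 + 57936/19859 = -6157931/19859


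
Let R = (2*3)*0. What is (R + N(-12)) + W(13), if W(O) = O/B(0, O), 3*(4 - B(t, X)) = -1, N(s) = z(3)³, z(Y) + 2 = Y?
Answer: 4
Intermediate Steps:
z(Y) = -2 + Y
N(s) = 1 (N(s) = (-2 + 3)³ = 1³ = 1)
B(t, X) = 13/3 (B(t, X) = 4 - ⅓*(-1) = 4 + ⅓ = 13/3)
R = 0 (R = 6*0 = 0)
W(O) = 3*O/13 (W(O) = O/(13/3) = O*(3/13) = 3*O/13)
(R + N(-12)) + W(13) = (0 + 1) + (3/13)*13 = 1 + 3 = 4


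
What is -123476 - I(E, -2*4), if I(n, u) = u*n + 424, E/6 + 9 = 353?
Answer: -107388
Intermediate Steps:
E = 2064 (E = -54 + 6*353 = -54 + 2118 = 2064)
I(n, u) = 424 + n*u (I(n, u) = n*u + 424 = 424 + n*u)
-123476 - I(E, -2*4) = -123476 - (424 + 2064*(-2*4)) = -123476 - (424 + 2064*(-8)) = -123476 - (424 - 16512) = -123476 - 1*(-16088) = -123476 + 16088 = -107388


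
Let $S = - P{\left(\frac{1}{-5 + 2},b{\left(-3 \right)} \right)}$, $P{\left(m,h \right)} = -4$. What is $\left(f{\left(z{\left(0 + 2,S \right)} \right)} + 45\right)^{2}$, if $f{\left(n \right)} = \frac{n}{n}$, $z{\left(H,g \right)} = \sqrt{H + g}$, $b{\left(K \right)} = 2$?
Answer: $2116$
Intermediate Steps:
$S = 4$ ($S = \left(-1\right) \left(-4\right) = 4$)
$f{\left(n \right)} = 1$
$\left(f{\left(z{\left(0 + 2,S \right)} \right)} + 45\right)^{2} = \left(1 + 45\right)^{2} = 46^{2} = 2116$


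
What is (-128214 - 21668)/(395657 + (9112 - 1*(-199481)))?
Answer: -74941/302125 ≈ -0.24805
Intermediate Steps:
(-128214 - 21668)/(395657 + (9112 - 1*(-199481))) = -149882/(395657 + (9112 + 199481)) = -149882/(395657 + 208593) = -149882/604250 = -149882*1/604250 = -74941/302125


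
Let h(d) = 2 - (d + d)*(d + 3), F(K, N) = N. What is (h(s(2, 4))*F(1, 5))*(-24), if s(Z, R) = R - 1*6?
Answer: -720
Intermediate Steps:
s(Z, R) = -6 + R (s(Z, R) = R - 6 = -6 + R)
h(d) = 2 - 2*d*(3 + d)
(h(s(2, 4))*F(1, 5))*(-24) = ((2 - 6*(-6 + 4) - 2*(-6 + 4)**2)*5)*(-24) = ((2 - 6*(-2) - 2*(-2)**2)*5)*(-24) = ((2 + 12 - 2*4)*5)*(-24) = ((2 + 12 - 8)*5)*(-24) = (6*5)*(-24) = 30*(-24) = -720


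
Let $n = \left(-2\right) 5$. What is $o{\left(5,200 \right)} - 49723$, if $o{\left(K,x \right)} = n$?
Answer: $-49733$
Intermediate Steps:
$n = -10$
$o{\left(K,x \right)} = -10$
$o{\left(5,200 \right)} - 49723 = -10 - 49723 = -49733$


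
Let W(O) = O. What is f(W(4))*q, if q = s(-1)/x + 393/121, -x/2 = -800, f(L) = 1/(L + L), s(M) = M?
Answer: 628679/1548800 ≈ 0.40591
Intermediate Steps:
f(L) = 1/(2*L)
x = 1600 (x = -2*(-800) = 1600)
q = 628679/193600 (q = -1/1600 + 393/121 = 628679/193600 ≈ 3.2473)
f(W(4))*q = ((1/2)/4)*(628679/193600) = ((1/2)*(1/4))*(628679/193600) = (1/8)*(628679/193600) = 628679/1548800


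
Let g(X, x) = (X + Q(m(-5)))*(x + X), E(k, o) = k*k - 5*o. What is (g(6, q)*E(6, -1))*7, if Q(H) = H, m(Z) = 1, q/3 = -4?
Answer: -12054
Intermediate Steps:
q = -12 (q = 3*(-4) = -12)
E(k, o) = k² - 5*o
g(X, x) = (1 + X)*(X + x) (g(X, x) = (X + 1)*(x + X) = (1 + X)*(X + x))
(g(6, q)*E(6, -1))*7 = ((6 - 12 + 6² + 6*(-12))*(6² - 5*(-1)))*7 = ((6 - 12 + 36 - 72)*(36 + 5))*7 = -42*41*7 = -1722*7 = -12054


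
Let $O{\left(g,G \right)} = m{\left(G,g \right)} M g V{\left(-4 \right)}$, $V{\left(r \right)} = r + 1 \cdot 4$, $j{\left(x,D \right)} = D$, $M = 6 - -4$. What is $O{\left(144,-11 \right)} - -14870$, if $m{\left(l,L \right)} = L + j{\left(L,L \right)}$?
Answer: $14870$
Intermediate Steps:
$M = 10$ ($M = 6 + 4 = 10$)
$m{\left(l,L \right)} = 2 L$ ($m{\left(l,L \right)} = L + L = 2 L$)
$V{\left(r \right)} = 4 + r$ ($V{\left(r \right)} = r + 4 = 4 + r$)
$O{\left(g,G \right)} = 0$ ($O{\left(g,G \right)} = 2 g 10 g \left(4 - 4\right) = 2 g 10 g 0 = 2 g 0 = 0$)
$O{\left(144,-11 \right)} - -14870 = 0 - -14870 = 0 + 14870 = 14870$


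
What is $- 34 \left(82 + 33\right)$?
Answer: $-3910$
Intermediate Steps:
$- 34 \left(82 + 33\right) = \left(-34\right) 115 = -3910$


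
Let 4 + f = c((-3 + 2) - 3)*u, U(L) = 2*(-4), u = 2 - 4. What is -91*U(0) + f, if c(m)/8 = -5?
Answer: 804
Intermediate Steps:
c(m) = -40 (c(m) = 8*(-5) = -40)
u = -2
U(L) = -8
f = 76 (f = -4 - 40*(-2) = -4 + 80 = 76)
-91*U(0) + f = -91*(-8) + 76 = 728 + 76 = 804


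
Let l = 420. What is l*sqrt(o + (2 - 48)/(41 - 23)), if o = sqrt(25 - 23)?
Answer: 140*sqrt(-23 + 9*sqrt(2)) ≈ 448.7*I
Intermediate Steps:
o = sqrt(2) ≈ 1.4142
l*sqrt(o + (2 - 48)/(41 - 23)) = 420*sqrt(sqrt(2) + (2 - 48)/(41 - 23)) = 420*sqrt(sqrt(2) - 46/18) = 420*sqrt(sqrt(2) - 46*1/18) = 420*sqrt(sqrt(2) - 23/9) = 420*sqrt(-23/9 + sqrt(2))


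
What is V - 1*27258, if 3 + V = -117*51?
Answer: -33228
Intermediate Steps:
V = -5970 (V = -3 - 117*51 = -3 - 5967 = -5970)
V - 1*27258 = -5970 - 1*27258 = -5970 - 27258 = -33228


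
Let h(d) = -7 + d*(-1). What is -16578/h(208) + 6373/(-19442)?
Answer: 320939281/4180030 ≈ 76.779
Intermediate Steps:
h(d) = -7 - d
-16578/h(208) + 6373/(-19442) = -16578/(-7 - 1*208) + 6373/(-19442) = -16578/(-7 - 208) + 6373*(-1/19442) = -16578/(-215) - 6373/19442 = -16578*(-1/215) - 6373/19442 = 16578/215 - 6373/19442 = 320939281/4180030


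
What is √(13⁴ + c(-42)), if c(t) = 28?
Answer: √28589 ≈ 169.08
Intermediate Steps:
√(13⁴ + c(-42)) = √(13⁴ + 28) = √(28561 + 28) = √28589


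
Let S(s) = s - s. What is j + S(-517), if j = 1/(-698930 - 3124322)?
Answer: -1/3823252 ≈ -2.6156e-7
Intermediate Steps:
S(s) = 0
j = -1/3823252 (j = 1/(-3823252) = -1/3823252 ≈ -2.6156e-7)
j + S(-517) = -1/3823252 + 0 = -1/3823252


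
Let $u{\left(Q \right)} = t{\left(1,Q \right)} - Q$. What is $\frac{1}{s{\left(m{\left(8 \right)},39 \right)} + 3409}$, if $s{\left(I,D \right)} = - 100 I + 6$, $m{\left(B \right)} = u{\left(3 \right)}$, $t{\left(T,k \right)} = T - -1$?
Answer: $\frac{1}{3515} \approx 0.00028449$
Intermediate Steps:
$t{\left(T,k \right)} = 1 + T$ ($t{\left(T,k \right)} = T + 1 = 1 + T$)
$u{\left(Q \right)} = 2 - Q$ ($u{\left(Q \right)} = \left(1 + 1\right) - Q = 2 - Q$)
$m{\left(B \right)} = -1$ ($m{\left(B \right)} = 2 - 3 = -1$)
$s{\left(I,D \right)} = 6 - 100 I$
$\frac{1}{s{\left(m{\left(8 \right)},39 \right)} + 3409} = \frac{1}{\left(6 - -100\right) + 3409} = \frac{1}{\left(6 + 100\right) + 3409} = \frac{1}{106 + 3409} = \frac{1}{3515}$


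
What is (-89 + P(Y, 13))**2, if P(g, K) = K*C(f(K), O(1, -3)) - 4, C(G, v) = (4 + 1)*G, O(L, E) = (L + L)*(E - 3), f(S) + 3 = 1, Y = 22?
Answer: 49729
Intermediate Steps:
f(S) = -2 (f(S) = -3 + 1 = -2)
O(L, E) = 2*L*(-3 + E) (O(L, E) = (2*L)*(-3 + E) = 2*L*(-3 + E))
C(G, v) = 5*G
P(g, K) = -4 - 10*K (P(g, K) = K*(5*(-2)) - 4 = K*(-10) - 4 = -10*K - 4 = -4 - 10*K)
(-89 + P(Y, 13))**2 = (-89 + (-4 - 10*13))**2 = (-89 + (-4 - 130))**2 = (-89 - 134)**2 = (-223)**2 = 49729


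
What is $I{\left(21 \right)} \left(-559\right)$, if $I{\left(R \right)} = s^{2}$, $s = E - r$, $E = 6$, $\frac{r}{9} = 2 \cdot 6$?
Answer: $-5815836$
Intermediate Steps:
$r = 108$ ($r = 9 \cdot 2 \cdot 6 = 9 \cdot 12 = 108$)
$s = -102$ ($s = 6 - 108 = -102$)
$I{\left(R \right)} = 10404$ ($I{\left(R \right)} = \left(-102\right)^{2} = 10404$)
$I{\left(21 \right)} \left(-559\right) = 10404 \left(-559\right) = -5815836$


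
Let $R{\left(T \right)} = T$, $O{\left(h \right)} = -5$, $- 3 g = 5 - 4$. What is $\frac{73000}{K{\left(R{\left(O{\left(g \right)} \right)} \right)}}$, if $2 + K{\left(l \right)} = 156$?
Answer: $\frac{36500}{77} \approx 474.03$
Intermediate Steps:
$g = - \frac{1}{3}$ ($g = - \frac{5 - 4}{3} = \left(- \frac{1}{3}\right) 1 = - \frac{1}{3} \approx -0.33333$)
$K{\left(l \right)} = 154$ ($K{\left(l \right)} = -2 + 156 = 154$)
$\frac{73000}{K{\left(R{\left(O{\left(g \right)} \right)} \right)}} = \frac{73000}{154} = 73000 \cdot \frac{1}{154} = \frac{36500}{77}$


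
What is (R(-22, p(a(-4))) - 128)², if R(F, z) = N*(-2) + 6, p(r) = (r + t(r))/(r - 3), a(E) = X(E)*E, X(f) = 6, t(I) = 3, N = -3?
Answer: 13456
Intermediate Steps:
a(E) = 6*E
p(r) = (3 + r)/(-3 + r) (p(r) = (r + 3)/(r - 3) = (3 + r)/(-3 + r))
R(F, z) = 12 (R(F, z) = -3*(-2) + 6 = 6 + 6 = 12)
(R(-22, p(a(-4))) - 128)² = (12 - 128)² = (-116)² = 13456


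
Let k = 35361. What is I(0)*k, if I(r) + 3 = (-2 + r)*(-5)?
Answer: 247527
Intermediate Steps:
I(r) = 7 - 5*r (I(r) = -3 + (-2 + r)*(-5) = -3 + (10 - 5*r) = 7 - 5*r)
I(0)*k = (7 - 5*0)*35361 = (7 + 0)*35361 = 7*35361 = 247527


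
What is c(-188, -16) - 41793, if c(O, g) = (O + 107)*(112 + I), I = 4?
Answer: -51189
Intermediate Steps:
c(O, g) = 12412 + 116*O (c(O, g) = (O + 107)*(112 + 4) = (107 + O)*116 = 12412 + 116*O)
c(-188, -16) - 41793 = (12412 + 116*(-188)) - 41793 = (12412 - 21808) - 41793 = -9396 - 41793 = -51189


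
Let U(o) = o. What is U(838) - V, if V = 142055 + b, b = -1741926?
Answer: 1600709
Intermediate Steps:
V = -1599871 (V = 142055 - 1741926 = -1599871)
U(838) - V = 838 - 1*(-1599871) = 838 + 1599871 = 1600709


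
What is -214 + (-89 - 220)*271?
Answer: -83953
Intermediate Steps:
-214 + (-89 - 220)*271 = -214 - 309*271 = -214 - 83739 = -83953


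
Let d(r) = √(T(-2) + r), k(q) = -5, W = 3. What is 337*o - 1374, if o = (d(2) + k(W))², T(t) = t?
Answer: 7051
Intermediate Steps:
d(r) = √(-2 + r)
o = 25 (o = (√(-2 + 2) - 5)² = (√0 - 5)² = (0 - 5)² = (-5)² = 25)
337*o - 1374 = 337*25 - 1374 = 8425 - 1374 = 7051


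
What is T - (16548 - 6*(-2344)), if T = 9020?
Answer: -21592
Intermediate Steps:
T - (16548 - 6*(-2344)) = 9020 - (16548 - 6*(-2344)) = 9020 - (16548 + 14064) = 9020 - 1*30612 = 9020 - 30612 = -21592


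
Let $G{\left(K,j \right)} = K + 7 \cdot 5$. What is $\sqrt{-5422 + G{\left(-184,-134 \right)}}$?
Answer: $3 i \sqrt{619} \approx 74.639 i$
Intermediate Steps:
$G{\left(K,j \right)} = 35 + K$ ($G{\left(K,j \right)} = K + 35 = 35 + K$)
$\sqrt{-5422 + G{\left(-184,-134 \right)}} = \sqrt{-5422 + \left(35 - 184\right)} = \sqrt{-5422 - 149} = \sqrt{-5571} = 3 i \sqrt{619}$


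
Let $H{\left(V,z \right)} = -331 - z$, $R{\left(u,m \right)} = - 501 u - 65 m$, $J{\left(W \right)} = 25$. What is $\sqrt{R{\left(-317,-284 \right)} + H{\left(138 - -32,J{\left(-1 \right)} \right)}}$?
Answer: $\sqrt{176921} \approx 420.62$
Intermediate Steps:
$\sqrt{R{\left(-317,-284 \right)} + H{\left(138 - -32,J{\left(-1 \right)} \right)}} = \sqrt{\left(\left(-501\right) \left(-317\right) - -18460\right) - 356} = \sqrt{\left(158817 + 18460\right) - 356} = \sqrt{177277 - 356} = \sqrt{176921}$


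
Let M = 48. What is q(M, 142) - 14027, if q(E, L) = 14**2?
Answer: -13831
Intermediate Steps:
q(E, L) = 196
q(M, 142) - 14027 = 196 - 14027 = -13831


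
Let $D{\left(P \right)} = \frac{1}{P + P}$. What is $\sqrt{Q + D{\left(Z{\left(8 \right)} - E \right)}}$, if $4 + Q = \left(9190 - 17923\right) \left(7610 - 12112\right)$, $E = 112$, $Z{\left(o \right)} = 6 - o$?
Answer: $\frac{\sqrt{510950242095}}{114} \approx 6270.2$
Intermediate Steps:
$D{\left(P \right)} = \frac{1}{2 P}$
$Q = 39315962$ ($Q = -4 + \left(9190 - 17923\right) \left(7610 - 12112\right) = -4 - -39315966 = -4 + 39315966 = 39315962$)
$\sqrt{Q + D{\left(Z{\left(8 \right)} - E \right)}} = \sqrt{39315962 + \frac{1}{2 \left(\left(6 - 8\right) - 112\right)}} = \sqrt{39315962 + \frac{1}{2 \left(-2 - 112\right)}} = \sqrt{39315962 + \frac{1}{2 \left(-114\right)}} = \sqrt{39315962 + \frac{1}{2} \left(- \frac{1}{114}\right)} = \sqrt{39315962 - \frac{1}{228}} = \sqrt{\frac{8964039335}{228}} = \frac{\sqrt{510950242095}}{114}$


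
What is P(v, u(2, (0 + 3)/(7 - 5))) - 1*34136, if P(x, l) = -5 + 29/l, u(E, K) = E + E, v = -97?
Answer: -136535/4 ≈ -34134.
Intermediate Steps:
u(E, K) = 2*E
P(v, u(2, (0 + 3)/(7 - 5))) - 1*34136 = (-5 + 29/((2*2))) - 1*34136 = (-5 + 29/4) - 34136 = 9/4 - 34136 = -136535/4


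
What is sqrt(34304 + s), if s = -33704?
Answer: 10*sqrt(6) ≈ 24.495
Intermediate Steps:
sqrt(34304 + s) = sqrt(34304 - 33704) = sqrt(600) = 10*sqrt(6)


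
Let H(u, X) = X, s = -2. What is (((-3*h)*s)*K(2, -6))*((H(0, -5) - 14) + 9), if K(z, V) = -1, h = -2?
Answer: -120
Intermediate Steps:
(((-3*h)*s)*K(2, -6))*((H(0, -5) - 14) + 9) = ((-3*(-2)*(-2))*(-1))*((-5 - 14) + 9) = ((6*(-2))*(-1))*(-19 + 9) = -12*(-1)*(-10) = 12*(-10) = -120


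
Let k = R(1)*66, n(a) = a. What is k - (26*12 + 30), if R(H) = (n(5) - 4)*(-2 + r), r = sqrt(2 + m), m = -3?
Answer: -474 + 66*I ≈ -474.0 + 66.0*I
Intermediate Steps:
r = I (r = sqrt(2 - 3) = sqrt(-1) = I ≈ 1.0*I)
R(H) = -2 + I (R(H) = (5 - 4)*(-2 + I) = 1*(-2 + I) = -2 + I)
k = -132 + 66*I (k = (-2 + I)*66 = -132 + 66*I ≈ -132.0 + 66.0*I)
k - (26*12 + 30) = (-132 + 66*I) - (26*12 + 30) = (-132 + 66*I) - (312 + 30) = (-132 + 66*I) - 1*342 = (-132 + 66*I) - 342 = -474 + 66*I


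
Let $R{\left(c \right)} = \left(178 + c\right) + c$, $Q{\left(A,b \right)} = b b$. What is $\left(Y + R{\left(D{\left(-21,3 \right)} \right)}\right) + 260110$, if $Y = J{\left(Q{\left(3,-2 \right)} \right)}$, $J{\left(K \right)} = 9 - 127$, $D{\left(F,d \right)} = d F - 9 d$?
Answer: $259990$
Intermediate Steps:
$D{\left(F,d \right)} = - 9 d + F d$ ($D{\left(F,d \right)} = F d - 9 d = - 9 d + F d$)
$Q{\left(A,b \right)} = b^{2}$
$R{\left(c \right)} = 178 + 2 c$
$J{\left(K \right)} = -118$
$Y = -118$
$\left(Y + R{\left(D{\left(-21,3 \right)} \right)}\right) + 260110 = \left(-118 + \left(178 + 2 \cdot 3 \left(-9 - 21\right)\right)\right) + 260110 = \left(-118 + \left(178 + 2 \cdot 3 \left(-30\right)\right)\right) + 260110 = \left(-118 + \left(178 + 2 \left(-90\right)\right)\right) + 260110 = \left(-118 + \left(178 - 180\right)\right) + 260110 = \left(-118 - 2\right) + 260110 = -120 + 260110 = 259990$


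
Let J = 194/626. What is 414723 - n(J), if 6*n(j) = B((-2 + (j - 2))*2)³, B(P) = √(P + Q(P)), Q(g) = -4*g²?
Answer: 414723 + 3677905*I*√22067430/30664297 ≈ 4.1472e+5 + 563.43*I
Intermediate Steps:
J = 97/313 (J = 194*(1/626) = 97/313 ≈ 0.30990)
B(P) = √(P - 4*P²)
n(j) = ((-8 + 2*j)*(33 - 8*j))^(3/2)/6 (n(j) = (√(((-2 + (j - 2))*2)*(1 - 4*(-2 + (j - 2))*2)))³/6 = (√(((-2 + (-2 + j))*2)*(1 - 4*(-2 + (-2 + j))*2)))³/6 = (√(((-4 + j)*2)*(1 - 4*(-4 + j)*2)))³/6 = (√((-8 + 2*j)*(1 - 4*(-8 + 2*j))))³/6 = (√((-8 + 2*j)*(1 + (32 - 8*j))))³/6 = (√((-8 + 2*j)*(33 - 8*j)))³/6 = ((-8 + 2*j)*(33 - 8*j))^(3/2)/6)
414723 - n(J) = 414723 - √2*(-4 + 97/313 - 8*(-4 + 97/313)²)^(3/2)/3 = 414723 - √2*(-4 + 97/313 - 8*(-1155/313)²)^(3/2)/3 = 414723 - √2*(-4 + 97/313 - 8*1334025/97969)^(3/2)/3 = 414723 - √2*(-4 + 97/313 - 10672200/97969)^(3/2)/3 = 414723 - √2*(-11033715/97969)^(3/2)/3 = 414723 - √2*(-11033715*I*√11033715/30664297)/3 = 414723 - (-3677905)*I*√22067430/30664297 = 414723 + 3677905*I*√22067430/30664297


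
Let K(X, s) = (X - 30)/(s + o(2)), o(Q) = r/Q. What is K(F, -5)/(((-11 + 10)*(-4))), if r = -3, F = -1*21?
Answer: 51/26 ≈ 1.9615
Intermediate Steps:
F = -21
o(Q) = -3/Q
K(X, s) = (-30 + X)/(-3/2 + s) (K(X, s) = (X - 30)/(s - 3/2) = (-30 + X)/(s - 3*½) = (-30 + X)/(s - 3/2) = (-30 + X)/(-3/2 + s))
K(F, -5)/(((-11 + 10)*(-4))) = (2*(-30 - 21)/(-3 + 2*(-5)))/(((-11 + 10)*(-4))) = (2*(-51)/(-3 - 10))/((-1*(-4))) = (2*(-51)/(-13))/4 = (2*(-1/13)*(-51))*(¼) = (102/13)*(¼) = 51/26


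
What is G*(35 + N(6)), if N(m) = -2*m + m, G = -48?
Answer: -1392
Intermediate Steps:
N(m) = -m
G*(35 + N(6)) = -48*(35 - 1*6) = -48*(35 - 6) = -48*29 = -1392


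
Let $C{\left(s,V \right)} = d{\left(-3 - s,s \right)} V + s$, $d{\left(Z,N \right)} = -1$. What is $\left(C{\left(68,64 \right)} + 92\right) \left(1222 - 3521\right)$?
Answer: $-220704$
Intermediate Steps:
$C{\left(s,V \right)} = s - V$ ($C{\left(s,V \right)} = - V + s = s - V$)
$\left(C{\left(68,64 \right)} + 92\right) \left(1222 - 3521\right) = \left(\left(68 - 64\right) + 92\right) \left(1222 - 3521\right) = \left(\left(68 - 64\right) + 92\right) \left(-2299\right) = \left(4 + 92\right) \left(-2299\right) = 96 \left(-2299\right) = -220704$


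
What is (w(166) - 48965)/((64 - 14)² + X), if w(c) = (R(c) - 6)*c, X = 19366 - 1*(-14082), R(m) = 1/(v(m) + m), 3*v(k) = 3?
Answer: -8343321/6003316 ≈ -1.3898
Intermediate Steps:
v(k) = 1 (v(k) = (⅓)*3 = 1)
R(m) = 1/(1 + m)
X = 33448 (X = 19366 + 14082 = 33448)
w(c) = c*(-6 + 1/(1 + c)) (w(c) = (1/(1 + c) - 6)*c = (-6 + 1/(1 + c))*c = c*(-6 + 1/(1 + c)))
(w(166) - 48965)/((64 - 14)² + X) = (-1*166*(5 + 6*166)/(1 + 166) - 48965)/((64 - 14)² + 33448) = (-1*166*(5 + 996)/167 - 48965)/(50² + 33448) = (-1*166*1/167*1001 - 48965)/(2500 + 33448) = (-166166/167 - 48965)/35948 = -8343321/167*1/35948 = -8343321/6003316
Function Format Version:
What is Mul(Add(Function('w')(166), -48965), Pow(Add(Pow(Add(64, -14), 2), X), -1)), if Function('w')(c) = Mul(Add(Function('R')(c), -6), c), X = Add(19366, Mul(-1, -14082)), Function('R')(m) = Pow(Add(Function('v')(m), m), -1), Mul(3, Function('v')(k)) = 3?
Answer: Rational(-8343321, 6003316) ≈ -1.3898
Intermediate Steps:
Function('v')(k) = 1 (Function('v')(k) = Mul(Rational(1, 3), 3) = 1)
Function('R')(m) = Pow(Add(1, m), -1)
X = 33448 (X = Add(19366, 14082) = 33448)
Function('w')(c) = Mul(c, Add(-6, Pow(Add(1, c), -1))) (Function('w')(c) = Mul(Add(Pow(Add(1, c), -1), -6), c) = Mul(Add(-6, Pow(Add(1, c), -1)), c) = Mul(c, Add(-6, Pow(Add(1, c), -1))))
Mul(Add(Function('w')(166), -48965), Pow(Add(Pow(Add(64, -14), 2), X), -1)) = Mul(Add(Mul(-1, 166, Pow(Add(1, 166), -1), Add(5, Mul(6, 166))), -48965), Pow(Add(Pow(Add(64, -14), 2), 33448), -1)) = Mul(Add(Mul(-1, 166, Pow(167, -1), Add(5, 996)), -48965), Pow(Add(Pow(50, 2), 33448), -1)) = Mul(Add(Mul(-1, 166, Rational(1, 167), 1001), -48965), Pow(Add(2500, 33448), -1)) = Mul(Add(Rational(-166166, 167), -48965), Pow(35948, -1)) = Mul(Rational(-8343321, 167), Rational(1, 35948)) = Rational(-8343321, 6003316)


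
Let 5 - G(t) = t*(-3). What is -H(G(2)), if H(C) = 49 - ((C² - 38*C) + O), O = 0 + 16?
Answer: -330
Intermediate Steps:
O = 16
G(t) = 5 + 3*t (G(t) = 5 - t*(-3) = 5 - (-3)*t = 5 + 3*t)
H(C) = 33 - C² + 38*C (H(C) = 49 - ((C² - 38*C) + 16) = 49 - (16 + C² - 38*C) = 49 + (-16 - C² + 38*C) = 33 - C² + 38*C)
-H(G(2)) = -(33 - (5 + 3*2)² + 38*(5 + 3*2)) = -(33 - (5 + 6)² + 38*(5 + 6)) = -(33 - 1*11² + 38*11) = -(33 - 1*121 + 418) = -(33 - 121 + 418) = -1*330 = -330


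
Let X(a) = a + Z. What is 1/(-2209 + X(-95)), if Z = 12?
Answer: -1/2292 ≈ -0.00043630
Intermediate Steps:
X(a) = 12 + a (X(a) = a + 12 = 12 + a)
1/(-2209 + X(-95)) = 1/(-2209 + (12 - 95)) = 1/(-2209 - 83) = 1/(-2292) = -1/2292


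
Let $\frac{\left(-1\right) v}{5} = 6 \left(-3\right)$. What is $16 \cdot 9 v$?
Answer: $12960$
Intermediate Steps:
$v = 90$ ($v = - 5 \cdot 6 \left(-3\right) = \left(-5\right) \left(-18\right) = 90$)
$16 \cdot 9 v = 16 \cdot 9 \cdot 90 = 144 \cdot 90 = 12960$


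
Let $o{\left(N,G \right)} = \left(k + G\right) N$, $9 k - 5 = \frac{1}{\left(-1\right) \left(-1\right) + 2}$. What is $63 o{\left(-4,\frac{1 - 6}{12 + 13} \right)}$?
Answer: $- \frac{1484}{15} \approx -98.933$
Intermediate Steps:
$k = \frac{16}{27}$ ($k = \frac{5}{9} + \frac{1}{9 \left(\left(-1\right) \left(-1\right) + 2\right)} = \frac{5}{9} + \frac{1}{9 \left(1 + 2\right)} = \frac{5}{9} + \frac{1}{9 \cdot 3} = \frac{5}{9} + \frac{1}{9} \cdot \frac{1}{3} = \frac{5}{9} + \frac{1}{27} = \frac{16}{27} \approx 0.59259$)
$o{\left(N,G \right)} = N \left(\frac{16}{27} + G\right)$ ($o{\left(N,G \right)} = \left(\frac{16}{27} + G\right) N = N \left(\frac{16}{27} + G\right)$)
$63 o{\left(-4,\frac{1 - 6}{12 + 13} \right)} = 63 \cdot \frac{1}{27} \left(-4\right) \left(16 + 27 \frac{1 - 6}{12 + 13}\right) = 63 \cdot \frac{1}{27} \left(-4\right) \left(16 + 27 \left(- \frac{5}{25}\right)\right) = 63 \cdot \frac{1}{27} \left(-4\right) \left(16 + 27 \left(\left(-5\right) \frac{1}{25}\right)\right) = 63 \cdot \frac{1}{27} \left(-4\right) \left(16 + 27 \left(- \frac{1}{5}\right)\right) = 63 \cdot \frac{1}{27} \left(-4\right) \left(16 - \frac{27}{5}\right) = 63 \cdot \frac{1}{27} \left(-4\right) \frac{53}{5} = 63 \left(- \frac{212}{135}\right) = - \frac{1484}{15}$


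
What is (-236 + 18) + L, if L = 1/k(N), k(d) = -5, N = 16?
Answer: -1091/5 ≈ -218.20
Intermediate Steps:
L = -⅕ (L = 1/(-5) = -⅕ ≈ -0.20000)
(-236 + 18) + L = (-236 + 18) - ⅕ = -218 - ⅕ = -1091/5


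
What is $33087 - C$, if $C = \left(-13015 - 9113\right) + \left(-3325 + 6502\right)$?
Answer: $52038$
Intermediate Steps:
$C = -18951$ ($C = -22128 + 3177 = -18951$)
$33087 - C = 33087 - -18951 = 33087 + 18951 = 52038$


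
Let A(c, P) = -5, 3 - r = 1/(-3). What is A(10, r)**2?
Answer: 25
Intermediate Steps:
r = 10/3 (r = 3 - 1/(-3) = 3 - 1*(-1/3) = 3 + 1/3 = 10/3 ≈ 3.3333)
A(10, r)**2 = (-5)**2 = 25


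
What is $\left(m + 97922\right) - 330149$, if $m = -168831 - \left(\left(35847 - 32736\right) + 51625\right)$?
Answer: $-455794$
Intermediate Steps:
$m = -223567$ ($m = -168831 - \left(3111 + 51625\right) = -168831 - 54736 = -223567$)
$\left(m + 97922\right) - 330149 = \left(-223567 + 97922\right) - 330149 = -125645 - 330149 = -455794$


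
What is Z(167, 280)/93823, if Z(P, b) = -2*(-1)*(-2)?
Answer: -4/93823 ≈ -4.2633e-5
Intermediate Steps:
Z(P, b) = -4 (Z(P, b) = 2*(-2) = -4)
Z(167, 280)/93823 = -4/93823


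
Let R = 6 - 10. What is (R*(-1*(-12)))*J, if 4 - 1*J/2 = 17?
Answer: 1248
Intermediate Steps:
J = -26 (J = 8 - 2*17 = 8 - 34 = -26)
R = -4
(R*(-1*(-12)))*J = -(-4)*(-12)*(-26) = -4*12*(-26) = -48*(-26) = 1248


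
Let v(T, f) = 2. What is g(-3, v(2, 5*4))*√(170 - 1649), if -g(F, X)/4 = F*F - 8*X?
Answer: 28*I*√1479 ≈ 1076.8*I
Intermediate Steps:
g(F, X) = -4*F² + 32*X (g(F, X) = -4*(F*F - 8*X) = -4*(F² - 8*X) = -4*F² + 32*X)
g(-3, v(2, 5*4))*√(170 - 1649) = (-4*(-3)² + 32*2)*√(170 - 1649) = (-4*9 + 64)*√(-1479) = (-36 + 64)*(I*√1479) = 28*(I*√1479) = 28*I*√1479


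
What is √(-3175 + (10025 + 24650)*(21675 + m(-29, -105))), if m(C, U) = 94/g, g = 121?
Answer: 10*√909441309/11 ≈ 27415.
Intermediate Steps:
m(C, U) = 94/121
√(-3175 + (10025 + 24650)*(21675 + m(-29, -105))) = √(-3175 + (10025 + 24650)*(21675 + 94/121)) = √(-3175 + 34675*(2622769/121)) = √(-3175 + 90944515075/121) = √(90944130900/121) = 10*√909441309/11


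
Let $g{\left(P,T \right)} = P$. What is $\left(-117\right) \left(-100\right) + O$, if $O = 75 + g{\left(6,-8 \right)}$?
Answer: $11781$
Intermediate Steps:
$O = 81$ ($O = 75 + 6 = 81$)
$\left(-117\right) \left(-100\right) + O = \left(-117\right) \left(-100\right) + 81 = 11700 + 81 = 11781$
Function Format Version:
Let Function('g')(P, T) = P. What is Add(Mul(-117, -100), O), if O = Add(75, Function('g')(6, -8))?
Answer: 11781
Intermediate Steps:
O = 81 (O = Add(75, 6) = 81)
Add(Mul(-117, -100), O) = Add(Mul(-117, -100), 81) = Add(11700, 81) = 11781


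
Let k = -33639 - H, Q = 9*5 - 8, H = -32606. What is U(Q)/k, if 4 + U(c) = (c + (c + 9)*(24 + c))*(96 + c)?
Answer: -378115/1033 ≈ -366.04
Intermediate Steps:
Q = 37 (Q = 45 - 8 = 37)
U(c) = -4 + (96 + c)*(c + (9 + c)*(24 + c)) (U(c) = -4 + (c + (c + 9)*(24 + c))*(96 + c) = -4 + (c + (9 + c)*(24 + c))*(96 + c) = -4 + (96 + c)*(c + (9 + c)*(24 + c)))
k = -1033 (k = -33639 - 1*(-32606) = -33639 + 32606 = -1033)
U(Q)/k = (20732 + 37³ + 130*37² + 3480*37)/(-1033) = (20732 + 50653 + 130*1369 + 128760)*(-1/1033) = (20732 + 50653 + 177970 + 128760)*(-1/1033) = 378115*(-1/1033) = -378115/1033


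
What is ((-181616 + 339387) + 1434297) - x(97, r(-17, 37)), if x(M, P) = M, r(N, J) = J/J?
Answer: 1591971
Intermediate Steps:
r(N, J) = 1
((-181616 + 339387) + 1434297) - x(97, r(-17, 37)) = ((-181616 + 339387) + 1434297) - 1*97 = (157771 + 1434297) - 97 = 1592068 - 97 = 1591971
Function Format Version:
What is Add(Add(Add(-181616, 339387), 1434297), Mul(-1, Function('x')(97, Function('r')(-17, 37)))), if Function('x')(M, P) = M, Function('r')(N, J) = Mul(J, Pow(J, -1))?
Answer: 1591971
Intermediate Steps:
Function('r')(N, J) = 1
Add(Add(Add(-181616, 339387), 1434297), Mul(-1, Function('x')(97, Function('r')(-17, 37)))) = Add(Add(Add(-181616, 339387), 1434297), Mul(-1, 97)) = Add(Add(157771, 1434297), -97) = Add(1592068, -97) = 1591971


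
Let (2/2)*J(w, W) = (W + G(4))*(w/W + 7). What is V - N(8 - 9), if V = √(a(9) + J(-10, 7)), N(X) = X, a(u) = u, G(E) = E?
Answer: 1 + 2*√861/7 ≈ 9.3837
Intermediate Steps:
J(w, W) = (4 + W)*(7 + w/W) (J(w, W) = (W + 4)*(w/W + 7) = (4 + W)*(7 + w/W))
V = 2*√861/7 (V = √(9 + (28 - 10 + 7*7 + 4*(-10)/7)) = √(9 + (28 - 10 + 49 + 4*(-10)*(⅐))) = √(9 + (28 - 10 + 49 - 40/7)) = √(9 + 429/7) = √(492/7) = 2*√861/7 ≈ 8.3837)
V - N(8 - 9) = 2*√861/7 - (8 - 9) = 2*√861/7 - 1*(-1) = 2*√861/7 + 1 = 1 + 2*√861/7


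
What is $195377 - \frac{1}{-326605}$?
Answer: $\frac{63811105086}{326605} \approx 1.9538 \cdot 10^{5}$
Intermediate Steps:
$195377 - \frac{1}{-326605} = 195377 - - \frac{1}{326605} = 195377 + \frac{1}{326605} = \frac{63811105086}{326605}$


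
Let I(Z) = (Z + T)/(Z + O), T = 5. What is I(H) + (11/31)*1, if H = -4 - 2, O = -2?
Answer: 119/248 ≈ 0.47984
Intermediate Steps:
H = -6
I(Z) = (5 + Z)/(-2 + Z) (I(Z) = (Z + 5)/(Z - 2) = (5 + Z)/(-2 + Z))
I(H) + (11/31)*1 = (5 - 6)/(-2 - 6) + (11/31)*1 = -1/(-8) + (11*(1/31))*1 = -⅛*(-1) + (11/31)*1 = ⅛ + 11/31 = 119/248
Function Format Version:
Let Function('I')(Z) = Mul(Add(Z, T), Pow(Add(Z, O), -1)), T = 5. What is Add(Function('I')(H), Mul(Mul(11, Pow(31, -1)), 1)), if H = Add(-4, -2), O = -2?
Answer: Rational(119, 248) ≈ 0.47984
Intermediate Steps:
H = -6
Function('I')(Z) = Mul(Pow(Add(-2, Z), -1), Add(5, Z)) (Function('I')(Z) = Mul(Add(Z, 5), Pow(Add(Z, -2), -1)) = Mul(Add(5, Z), Pow(Add(-2, Z), -1)) = Mul(Pow(Add(-2, Z), -1), Add(5, Z)))
Add(Function('I')(H), Mul(Mul(11, Pow(31, -1)), 1)) = Add(Mul(Pow(Add(-2, -6), -1), Add(5, -6)), Mul(Mul(11, Pow(31, -1)), 1)) = Add(Mul(Pow(-8, -1), -1), Mul(Mul(11, Rational(1, 31)), 1)) = Add(Mul(Rational(-1, 8), -1), Mul(Rational(11, 31), 1)) = Add(Rational(1, 8), Rational(11, 31)) = Rational(119, 248)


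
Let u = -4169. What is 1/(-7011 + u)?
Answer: -1/11180 ≈ -8.9445e-5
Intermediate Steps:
1/(-7011 + u) = 1/(-7011 - 4169) = 1/(-11180) = -1/11180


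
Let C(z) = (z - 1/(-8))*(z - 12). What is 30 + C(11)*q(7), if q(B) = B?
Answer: -383/8 ≈ -47.875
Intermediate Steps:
C(z) = (-12 + z)*(⅛ + z) (C(z) = (z - 1*(-⅛))*(-12 + z) = (z + ⅛)*(-12 + z) = (⅛ + z)*(-12 + z) = (-12 + z)*(⅛ + z))
30 + C(11)*q(7) = 30 + (-3/2 + 11² - 95/8*11)*7 = 30 + (-3/2 + 121 - 1045/8)*7 = 30 - 89/8*7 = 30 - 623/8 = -383/8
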